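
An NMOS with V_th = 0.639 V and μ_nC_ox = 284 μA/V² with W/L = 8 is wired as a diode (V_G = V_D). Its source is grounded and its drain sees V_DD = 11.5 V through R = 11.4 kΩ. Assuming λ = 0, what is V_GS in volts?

V_GS = 1.52 V

With gate tied to drain, V_GS = V_DS ≥ V_GS − V_th, so the device is in saturation.
k_n = μ_nC_ox · (W/L) = 2.272 mA/V².
KCL at the drain: ½ k_n (V_GS − V_th)² = (V_DD − V_GS)/R.
Let x = V_GS − 0.639. Then 13 x² + x − 10.86 = 0, giving x = 0.878 V (positive root), so V_GS = 1.52 V.
I_D = (V_DD − V_GS)/R = (11.5 − 1.52) / 11.4 = 0.876 mA.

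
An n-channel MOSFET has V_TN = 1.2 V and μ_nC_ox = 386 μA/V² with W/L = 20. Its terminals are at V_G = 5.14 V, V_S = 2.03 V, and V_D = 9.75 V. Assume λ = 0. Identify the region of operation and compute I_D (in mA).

V_GS = V_G − V_S = 5.14 − 2.03 = 3.11 V; V_DS = V_D − V_S = 9.75 − 2.03 = 7.72 V.
k_n = μ_nC_ox · (W/L) = 7.72 mA/V².
V_ov = V_GS − V_TN = 3.11 − 1.2 = 1.91 V.
Since V_DS = 7.72 V ≥ V_ov = 1.91 V, the device is in saturation.
I_D = ½ k_n V_ov² = 0.5 × 7.72 × 1.91² = 14.1 mA.

Saturation; I_D = 14.1 mA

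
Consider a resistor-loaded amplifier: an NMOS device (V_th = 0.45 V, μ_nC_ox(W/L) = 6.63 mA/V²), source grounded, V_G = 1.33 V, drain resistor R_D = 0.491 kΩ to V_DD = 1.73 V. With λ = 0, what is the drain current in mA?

I_D = 2.30 mA

V_GS = V_G = 1.33 V, so V_ov = 1.33 − 0.45 = 0.88 V.
Assume saturation: I_D = ½ k_n V_ov² = 0.5 × 6.63 × 0.88² = 2.57 mA, giving V_DS = V_DD − I_D R_D = 1.73 − 2.57 × 0.491 = 0.47 V.
But 0.47 V < V_ov = 0.88 V, so the device is actually in triode.
In triode I_D = k_n[V_ov V_DS − ½ V_DS²] and I_D = (V_DD − V_DS)/R_D. Equating: 1.63 V_DS² − 3.865 V_DS + 1.73 = 0, giving V_DS = 0.599 V (the root below V_ov).
I_D = (1.73 − 0.599) / 0.491 = 2.3 mA.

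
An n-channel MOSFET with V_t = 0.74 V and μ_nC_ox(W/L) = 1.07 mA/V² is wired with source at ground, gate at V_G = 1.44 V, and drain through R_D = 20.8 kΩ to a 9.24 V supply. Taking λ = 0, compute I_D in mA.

I_D = 0.262 mA

V_GS = V_G = 1.44 V, so V_ov = 1.44 − 0.74 = 0.7 V.
Assume saturation: I_D = ½ k_n V_ov² = 0.5 × 1.07 × 0.7² = 0.262 mA, giving V_DS = V_DD − I_D R_D = 9.24 − 0.262 × 20.8 = 3.79 V.
V_DS = 3.79 V ≥ V_ov = 0.7 V, confirming saturation.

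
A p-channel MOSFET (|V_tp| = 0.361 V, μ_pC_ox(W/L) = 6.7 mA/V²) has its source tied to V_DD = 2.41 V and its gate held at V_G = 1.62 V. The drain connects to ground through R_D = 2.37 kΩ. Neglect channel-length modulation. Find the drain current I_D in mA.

V_SG = V_DD − V_G = 2.41 − 1.62 = 0.79 V, so V_ov = 0.79 − 0.361 = 0.429 V.
Assume saturation: I_D = ½ k_p V_ov² = 0.5 × 6.7 × 0.429² = 0.617 mA, giving V_SD = V_DD − I_D R_D = 2.41 − 0.617 × 2.37 = 0.949 V.
V_SD = 0.949 V ≥ V_ov = 0.429 V, confirming saturation.

I_D = 0.617 mA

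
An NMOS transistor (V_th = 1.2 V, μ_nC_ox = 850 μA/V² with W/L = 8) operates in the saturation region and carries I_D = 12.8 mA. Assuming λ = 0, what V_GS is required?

V_GS = 3.14 V

k_n = μ_nC_ox · (W/L) = 6.8 mA/V².
In saturation I_D = ½ k_n (V_GS − V_th)², so V_GS − V_th = √(2 I_D / k_n) = √(2 × 12.8 / 6.8) = 1.94 V.
V_GS = 1.2 + 1.94 = 3.14 V.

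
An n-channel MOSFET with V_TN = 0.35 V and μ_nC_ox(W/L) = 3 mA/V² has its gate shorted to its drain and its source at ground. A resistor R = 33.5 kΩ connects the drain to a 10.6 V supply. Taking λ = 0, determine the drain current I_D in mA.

I_D = 0.293 mA

With gate tied to drain, V_GS = V_DS ≥ V_GS − V_TN, so the device is in saturation.
KCL at the drain: ½ k_n (V_GS − V_TN)² = (V_DD − V_GS)/R.
Let x = V_GS − 0.35. Then 50.2 x² + x − 10.25 = 0, giving x = 0.442 V (positive root), so V_GS = 0.792 V.
I_D = (V_DD − V_GS)/R = (10.6 − 0.792) / 33.5 = 0.293 mA.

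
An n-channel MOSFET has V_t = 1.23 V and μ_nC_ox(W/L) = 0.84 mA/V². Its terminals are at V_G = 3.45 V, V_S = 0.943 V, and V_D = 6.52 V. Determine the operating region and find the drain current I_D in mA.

Saturation; I_D = 0.685 mA

V_GS = V_G − V_S = 3.45 − 0.943 = 2.51 V; V_DS = V_D − V_S = 6.52 − 0.943 = 5.58 V.
V_ov = V_GS − V_t = 2.51 − 1.23 = 1.28 V.
Since V_DS = 5.58 V ≥ V_ov = 1.28 V, the device is in saturation.
I_D = ½ k_n V_ov² = 0.5 × 0.84 × 1.28² = 0.685 mA.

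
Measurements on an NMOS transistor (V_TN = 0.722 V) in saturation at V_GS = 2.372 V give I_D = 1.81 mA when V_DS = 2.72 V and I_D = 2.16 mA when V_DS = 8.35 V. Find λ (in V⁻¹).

λ = 0.0379 V⁻¹

With V_GS fixed, I_D ∝ (1 + λ V_DS) in saturation, so I_D2/I_D1 = (1 + λ V_DS2)/(1 + λ V_DS1).
2.16/1.81 = 1.193 = (1 + 8.35 λ)/(1 + 2.72 λ).
Solving: λ (I_D1 V_DS2 − I_D2 V_DS1) = I_D2 − I_D1, so λ = (2.16 − 1.81) / (1.81 × 8.35 − 2.16 × 2.72) = 0.35 / 9.24 = 0.0379 V⁻¹.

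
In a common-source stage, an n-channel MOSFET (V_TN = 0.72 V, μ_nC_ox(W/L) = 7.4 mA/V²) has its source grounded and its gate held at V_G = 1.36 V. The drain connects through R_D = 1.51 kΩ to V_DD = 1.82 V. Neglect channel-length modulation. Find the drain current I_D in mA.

I_D = 1.02 mA

V_GS = V_G = 1.36 V, so V_ov = 1.36 − 0.72 = 0.64 V.
Assume saturation: I_D = ½ k_n V_ov² = 0.5 × 7.4 × 0.64² = 1.52 mA, giving V_DS = V_DD − I_D R_D = 1.82 − 1.52 × 1.51 = -0.468 V.
But -0.468 V < V_ov = 0.64 V, so the device is actually in triode.
In triode I_D = k_n[V_ov V_DS − ½ V_DS²] and I_D = (V_DD − V_DS)/R_D. Equating: 5.59 V_DS² − 8.151 V_DS + 1.82 = 0, giving V_DS = 0.275 V (the root below V_ov).
I_D = (1.82 − 0.275) / 1.51 = 1.02 mA.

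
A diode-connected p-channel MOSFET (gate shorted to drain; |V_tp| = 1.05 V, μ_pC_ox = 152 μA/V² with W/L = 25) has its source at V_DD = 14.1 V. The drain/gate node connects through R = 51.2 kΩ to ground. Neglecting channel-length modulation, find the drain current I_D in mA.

I_D = 0.248 mA

With gate tied to drain, V_SG = V_SD ≥ V_SG − |V_tp|, so the device is in saturation.
k_p = μ_pC_ox · (W/L) = 3.8 mA/V².
KCL at the drain: ½ k_p (V_SG − |V_tp|)² = (V_DD − V_SG)/R.
Let x = V_SG − 1.05. Then 97.3 x² + x − 13.05 = 0, giving x = 0.361 V (positive root), so V_SG = 1.41 V.
I_D = (V_DD − V_SG)/R = (14.1 − 1.41) / 51.2 = 0.248 mA.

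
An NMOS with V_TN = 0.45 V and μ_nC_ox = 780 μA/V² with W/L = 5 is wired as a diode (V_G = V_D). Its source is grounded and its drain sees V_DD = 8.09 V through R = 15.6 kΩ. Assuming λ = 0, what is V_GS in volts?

V_GS = 0.935 V

With gate tied to drain, V_GS = V_DS ≥ V_GS − V_TN, so the device is in saturation.
k_n = μ_nC_ox · (W/L) = 3.9 mA/V².
KCL at the drain: ½ k_n (V_GS − V_TN)² = (V_DD − V_GS)/R.
Let x = V_GS − 0.45. Then 30.4 x² + x − 7.64 = 0, giving x = 0.485 V (positive root), so V_GS = 0.935 V.
I_D = (V_DD − V_GS)/R = (8.09 − 0.935) / 15.6 = 0.459 mA.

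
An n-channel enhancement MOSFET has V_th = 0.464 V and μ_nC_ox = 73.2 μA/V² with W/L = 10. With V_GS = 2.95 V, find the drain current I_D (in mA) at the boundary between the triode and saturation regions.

At the boundary V_DS = V_ov = V_GS − V_th = 2.95 − 0.464 = 2.49 V.
k_n = μ_nC_ox · (W/L) = 0.732 mA/V².
I_D = ½ k_n V_ov² = 0.5 × 0.732 × 2.49² = 2.26 mA.

I_D = 2.26 mA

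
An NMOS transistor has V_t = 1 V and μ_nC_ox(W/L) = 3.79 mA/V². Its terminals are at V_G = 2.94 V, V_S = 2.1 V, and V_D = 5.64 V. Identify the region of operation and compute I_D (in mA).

V_GS = V_G − V_S = 2.94 − 2.1 = 0.84 V; V_DS = V_D − V_S = 5.64 − 2.1 = 3.54 V.
V_GS = 0.84 V < V_t = 1 V, so the transistor is in cutoff.

Cutoff; I_D = 0 mA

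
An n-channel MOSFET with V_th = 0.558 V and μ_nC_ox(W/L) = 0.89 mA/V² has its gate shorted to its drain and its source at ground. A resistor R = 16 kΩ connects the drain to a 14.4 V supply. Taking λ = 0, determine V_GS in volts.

With gate tied to drain, V_GS = V_DS ≥ V_GS − V_th, so the device is in saturation.
KCL at the drain: ½ k_n (V_GS − V_th)² = (V_DD − V_GS)/R.
Let x = V_GS − 0.558. Then 7.12 x² + x − 13.84 = 0, giving x = 1.33 V (positive root), so V_GS = 1.88 V.
I_D = (V_DD − V_GS)/R = (14.4 − 1.88) / 16 = 0.782 mA.

V_GS = 1.88 V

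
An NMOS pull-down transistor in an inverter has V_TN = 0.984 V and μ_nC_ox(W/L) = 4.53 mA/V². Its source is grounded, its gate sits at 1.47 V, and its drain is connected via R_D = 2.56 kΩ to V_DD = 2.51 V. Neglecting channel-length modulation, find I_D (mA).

V_GS = V_G = 1.47 V, so V_ov = 1.47 − 0.984 = 0.486 V.
Assume saturation: I_D = ½ k_n V_ov² = 0.5 × 4.53 × 0.486² = 0.535 mA, giving V_DS = V_DD − I_D R_D = 2.51 − 0.535 × 2.56 = 1.14 V.
V_DS = 1.14 V ≥ V_ov = 0.486 V, confirming saturation.

I_D = 0.535 mA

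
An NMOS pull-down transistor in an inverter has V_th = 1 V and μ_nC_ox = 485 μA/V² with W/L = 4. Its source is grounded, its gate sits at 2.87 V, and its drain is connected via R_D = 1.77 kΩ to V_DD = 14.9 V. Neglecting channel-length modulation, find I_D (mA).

I_D = 3.39 mA

V_GS = V_G = 2.87 V, so V_ov = 2.87 − 1 = 1.87 V.
k_n = μ_nC_ox · (W/L) = 1.94 mA/V².
Assume saturation: I_D = ½ k_n V_ov² = 0.5 × 1.94 × 1.87² = 3.39 mA, giving V_DS = V_DD − I_D R_D = 14.9 − 3.39 × 1.77 = 8.9 V.
V_DS = 8.9 V ≥ V_ov = 1.87 V, confirming saturation.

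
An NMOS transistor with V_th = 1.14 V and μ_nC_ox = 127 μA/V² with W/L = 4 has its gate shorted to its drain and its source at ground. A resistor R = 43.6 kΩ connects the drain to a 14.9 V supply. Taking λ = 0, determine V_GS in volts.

With gate tied to drain, V_GS = V_DS ≥ V_GS − V_th, so the device is in saturation.
k_n = μ_nC_ox · (W/L) = 0.508 mA/V².
KCL at the drain: ½ k_n (V_GS − V_th)² = (V_DD − V_GS)/R.
Let x = V_GS − 1.14. Then 11.1 x² + x − 13.76 = 0, giving x = 1.07 V (positive root), so V_GS = 2.21 V.
I_D = (V_DD − V_GS)/R = (14.9 − 2.21) / 43.6 = 0.291 mA.

V_GS = 2.21 V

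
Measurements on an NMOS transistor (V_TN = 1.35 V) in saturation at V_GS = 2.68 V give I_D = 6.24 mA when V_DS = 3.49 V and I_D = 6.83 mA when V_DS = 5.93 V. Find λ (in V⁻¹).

With V_GS fixed, I_D ∝ (1 + λ V_DS) in saturation, so I_D2/I_D1 = (1 + λ V_DS2)/(1 + λ V_DS1).
6.83/6.24 = 1.095 = (1 + 5.93 λ)/(1 + 3.49 λ).
Solving: λ (I_D1 V_DS2 − I_D2 V_DS1) = I_D2 − I_D1, so λ = (6.83 − 6.24) / (6.24 × 5.93 − 6.83 × 3.49) = 0.59 / 13.2 = 0.0448 V⁻¹.

λ = 0.0448 V⁻¹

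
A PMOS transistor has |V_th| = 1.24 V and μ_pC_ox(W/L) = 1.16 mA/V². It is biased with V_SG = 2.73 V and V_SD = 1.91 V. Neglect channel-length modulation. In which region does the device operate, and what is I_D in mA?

Saturation; I_D = 1.29 mA

V_ov = V_SG − |V_th| = 2.73 − 1.24 = 1.49 V.
Since V_SD = 1.91 V ≥ V_ov = 1.49 V, the device is in saturation.
I_D = ½ k_p V_ov² = 0.5 × 1.16 × 1.49² = 1.29 mA.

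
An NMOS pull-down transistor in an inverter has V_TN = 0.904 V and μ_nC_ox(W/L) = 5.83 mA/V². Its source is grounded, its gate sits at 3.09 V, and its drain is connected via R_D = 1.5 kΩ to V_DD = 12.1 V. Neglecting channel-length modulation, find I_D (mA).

I_D = 7.59 mA

V_GS = V_G = 3.09 V, so V_ov = 3.09 − 0.904 = 2.19 V.
Assume saturation: I_D = ½ k_n V_ov² = 0.5 × 5.83 × 2.19² = 13.9 mA, giving V_DS = V_DD − I_D R_D = 12.1 − 13.9 × 1.5 = -8.79 V.
But -8.79 V < V_ov = 2.19 V, so the device is actually in triode.
In triode I_D = k_n[V_ov V_DS − ½ V_DS²] and I_D = (V_DD − V_DS)/R_D. Equating: 4.37 V_DS² − 20.12 V_DS + 12.1 = 0, giving V_DS = 0.712 V (the root below V_ov).
I_D = (12.1 − 0.712) / 1.5 = 7.59 mA.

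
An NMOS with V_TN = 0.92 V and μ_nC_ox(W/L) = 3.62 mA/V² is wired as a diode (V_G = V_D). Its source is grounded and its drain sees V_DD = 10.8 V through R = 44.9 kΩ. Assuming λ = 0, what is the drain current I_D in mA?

With gate tied to drain, V_GS = V_DS ≥ V_GS − V_TN, so the device is in saturation.
KCL at the drain: ½ k_n (V_GS − V_TN)² = (V_DD − V_GS)/R.
Let x = V_GS − 0.92. Then 81.3 x² + x − 9.88 = 0, giving x = 0.343 V (positive root), so V_GS = 1.26 V.
I_D = (V_DD − V_GS)/R = (10.8 − 1.26) / 44.9 = 0.212 mA.

I_D = 0.212 mA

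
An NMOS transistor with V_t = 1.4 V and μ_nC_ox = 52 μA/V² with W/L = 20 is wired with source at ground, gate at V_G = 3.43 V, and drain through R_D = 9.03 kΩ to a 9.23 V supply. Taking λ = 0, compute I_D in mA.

I_D = 0.964 mA

V_GS = V_G = 3.43 V, so V_ov = 3.43 − 1.4 = 2.03 V.
k_n = μ_nC_ox · (W/L) = 1.04 mA/V².
Assume saturation: I_D = ½ k_n V_ov² = 0.5 × 1.04 × 2.03² = 2.14 mA, giving V_DS = V_DD − I_D R_D = 9.23 − 2.14 × 9.03 = -10.1 V.
But -10.1 V < V_ov = 2.03 V, so the device is actually in triode.
In triode I_D = k_n[V_ov V_DS − ½ V_DS²] and I_D = (V_DD − V_DS)/R_D. Equating: 4.7 V_DS² − 20.06 V_DS + 9.23 = 0, giving V_DS = 0.524 V (the root below V_ov).
I_D = (9.23 − 0.524) / 9.03 = 0.964 mA.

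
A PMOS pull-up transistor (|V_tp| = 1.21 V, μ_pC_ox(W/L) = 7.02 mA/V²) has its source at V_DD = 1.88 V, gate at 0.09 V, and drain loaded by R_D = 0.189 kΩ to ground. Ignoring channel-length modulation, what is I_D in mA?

V_SG = V_DD − V_G = 1.88 − 0.09 = 1.79 V, so V_ov = 1.79 − 1.21 = 0.58 V.
Assume saturation: I_D = ½ k_p V_ov² = 0.5 × 7.02 × 0.58² = 1.18 mA, giving V_SD = V_DD − I_D R_D = 1.88 − 1.18 × 0.189 = 1.66 V.
V_SD = 1.66 V ≥ V_ov = 0.58 V, confirming saturation.

I_D = 1.18 mA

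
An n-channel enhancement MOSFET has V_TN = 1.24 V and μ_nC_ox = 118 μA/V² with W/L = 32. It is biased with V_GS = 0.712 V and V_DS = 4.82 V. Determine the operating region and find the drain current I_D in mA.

V_GS = 0.712 V < V_TN = 1.24 V, so the transistor is in cutoff.

Cutoff; I_D = 0 mA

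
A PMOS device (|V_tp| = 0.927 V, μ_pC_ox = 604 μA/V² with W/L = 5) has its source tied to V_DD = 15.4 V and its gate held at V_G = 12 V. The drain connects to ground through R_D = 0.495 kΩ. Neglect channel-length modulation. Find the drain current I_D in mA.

I_D = 9.23 mA

V_SG = V_DD − V_G = 15.4 − 12 = 3.4 V, so V_ov = 3.4 − 0.927 = 2.47 V.
k_p = μ_pC_ox · (W/L) = 3.02 mA/V².
Assume saturation: I_D = ½ k_p V_ov² = 0.5 × 3.02 × 2.47² = 9.23 mA, giving V_SD = V_DD − I_D R_D = 15.4 − 9.23 × 0.495 = 10.8 V.
V_SD = 10.8 V ≥ V_ov = 2.47 V, confirming saturation.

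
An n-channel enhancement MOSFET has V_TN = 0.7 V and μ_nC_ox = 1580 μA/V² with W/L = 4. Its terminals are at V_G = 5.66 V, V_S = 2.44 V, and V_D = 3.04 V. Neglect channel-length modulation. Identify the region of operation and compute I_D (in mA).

V_GS = V_G − V_S = 5.66 − 2.44 = 3.22 V; V_DS = V_D − V_S = 3.04 − 2.44 = 0.6 V.
k_n = μ_nC_ox · (W/L) = 6.32 mA/V².
V_ov = V_GS − V_TN = 3.22 − 0.7 = 2.52 V.
Since V_DS = 0.6 V < V_ov = 2.52 V, the device is in the triode region.
I_D = k_n [V_ov · V_DS − ½ V_DS²] = 6.32 × [2.52 × 0.6 − 0.5 × 0.6²] = 8.42 mA.

Triode; I_D = 8.42 mA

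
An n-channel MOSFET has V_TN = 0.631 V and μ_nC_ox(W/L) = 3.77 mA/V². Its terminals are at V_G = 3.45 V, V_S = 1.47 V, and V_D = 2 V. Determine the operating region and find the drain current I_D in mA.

V_GS = V_G − V_S = 3.45 − 1.47 = 1.98 V; V_DS = V_D − V_S = 2 − 1.47 = 0.53 V.
V_ov = V_GS − V_TN = 1.98 − 0.631 = 1.35 V.
Since V_DS = 0.53 V < V_ov = 1.35 V, the device is in the triode region.
I_D = k_n [V_ov · V_DS − ½ V_DS²] = 3.77 × [1.35 × 0.53 − 0.5 × 0.53²] = 2.17 mA.

Triode; I_D = 2.17 mA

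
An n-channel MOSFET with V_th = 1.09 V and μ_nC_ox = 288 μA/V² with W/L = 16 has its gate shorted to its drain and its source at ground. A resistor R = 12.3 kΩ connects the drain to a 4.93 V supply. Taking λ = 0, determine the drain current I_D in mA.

I_D = 0.284 mA

With gate tied to drain, V_GS = V_DS ≥ V_GS − V_th, so the device is in saturation.
k_n = μ_nC_ox · (W/L) = 4.608 mA/V².
KCL at the drain: ½ k_n (V_GS − V_th)² = (V_DD − V_GS)/R.
Let x = V_GS − 1.09. Then 28.3 x² + x − 3.84 = 0, giving x = 0.351 V (positive root), so V_GS = 1.44 V.
I_D = (V_DD − V_GS)/R = (4.93 − 1.44) / 12.3 = 0.284 mA.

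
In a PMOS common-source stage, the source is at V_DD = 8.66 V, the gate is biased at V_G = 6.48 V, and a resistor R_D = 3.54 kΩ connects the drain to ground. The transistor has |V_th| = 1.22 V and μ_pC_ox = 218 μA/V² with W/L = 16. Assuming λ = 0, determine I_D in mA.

V_SG = V_DD − V_G = 8.66 − 6.48 = 2.18 V, so V_ov = 2.18 − 1.22 = 0.96 V.
k_p = μ_pC_ox · (W/L) = 3.488 mA/V².
Assume saturation: I_D = ½ k_p V_ov² = 0.5 × 3.488 × 0.96² = 1.61 mA, giving V_SD = V_DD − I_D R_D = 8.66 − 1.61 × 3.54 = 2.97 V.
V_SD = 2.97 V ≥ V_ov = 0.96 V, confirming saturation.

I_D = 1.61 mA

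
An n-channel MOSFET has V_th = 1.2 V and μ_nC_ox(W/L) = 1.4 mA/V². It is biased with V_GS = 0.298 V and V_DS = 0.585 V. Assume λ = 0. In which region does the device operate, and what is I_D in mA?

Cutoff; I_D = 0 mA

V_GS = 0.298 V < V_th = 1.2 V, so the transistor is in cutoff.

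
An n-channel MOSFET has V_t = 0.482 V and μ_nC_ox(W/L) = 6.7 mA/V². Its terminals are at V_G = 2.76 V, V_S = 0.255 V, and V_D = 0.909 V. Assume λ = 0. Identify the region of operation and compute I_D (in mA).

V_GS = V_G − V_S = 2.76 − 0.255 = 2.5 V; V_DS = V_D − V_S = 0.909 − 0.255 = 0.654 V.
V_ov = V_GS − V_t = 2.5 − 0.482 = 2.02 V.
Since V_DS = 0.654 V < V_ov = 2.02 V, the device is in the triode region.
I_D = k_n [V_ov · V_DS − ½ V_DS²] = 6.7 × [2.02 × 0.654 − 0.5 × 0.654²] = 7.43 mA.

Triode; I_D = 7.43 mA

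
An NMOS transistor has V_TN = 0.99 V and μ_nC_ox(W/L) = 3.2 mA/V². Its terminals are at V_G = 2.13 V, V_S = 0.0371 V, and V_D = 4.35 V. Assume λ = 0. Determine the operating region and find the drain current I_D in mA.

Saturation; I_D = 1.95 mA

V_GS = V_G − V_S = 2.13 − 0.0371 = 2.09 V; V_DS = V_D − V_S = 4.35 − 0.0371 = 4.31 V.
V_ov = V_GS − V_TN = 2.09 − 0.99 = 1.1 V.
Since V_DS = 4.31 V ≥ V_ov = 1.1 V, the device is in saturation.
I_D = ½ k_n V_ov² = 0.5 × 3.2 × 1.1² = 1.95 mA.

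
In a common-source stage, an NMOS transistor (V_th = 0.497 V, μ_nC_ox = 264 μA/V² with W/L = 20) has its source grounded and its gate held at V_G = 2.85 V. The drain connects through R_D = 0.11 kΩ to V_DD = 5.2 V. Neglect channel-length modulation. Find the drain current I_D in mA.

I_D = 14.6 mA

V_GS = V_G = 2.85 V, so V_ov = 2.85 − 0.497 = 2.35 V.
k_n = μ_nC_ox · (W/L) = 5.28 mA/V².
Assume saturation: I_D = ½ k_n V_ov² = 0.5 × 5.28 × 2.35² = 14.6 mA, giving V_DS = V_DD − I_D R_D = 5.2 − 14.6 × 0.11 = 3.59 V.
V_DS = 3.59 V ≥ V_ov = 2.35 V, confirming saturation.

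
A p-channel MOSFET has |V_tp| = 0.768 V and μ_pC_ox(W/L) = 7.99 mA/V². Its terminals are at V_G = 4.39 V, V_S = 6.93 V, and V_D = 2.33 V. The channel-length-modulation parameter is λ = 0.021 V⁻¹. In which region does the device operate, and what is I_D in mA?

V_SG = V_S − V_G = 6.93 − 4.39 = 2.54 V; V_SD = V_S − V_D = 6.93 − 2.33 = 4.6 V.
V_ov = V_SG − |V_tp| = 2.54 − 0.768 = 1.77 V.
Since V_SD = 4.6 V ≥ V_ov = 1.77 V, the device is in saturation.
I_D = ½ k_p V_ov² (1 + λ V_SD) = 0.5 × 7.99 × 1.77² × (1 + 0.021 × 4.6) = 13.8 mA.

Saturation; I_D = 13.8 mA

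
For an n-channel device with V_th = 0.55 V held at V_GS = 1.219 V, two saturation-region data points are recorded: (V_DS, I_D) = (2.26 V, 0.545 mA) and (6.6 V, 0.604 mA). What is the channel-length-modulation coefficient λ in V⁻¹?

With V_GS fixed, I_D ∝ (1 + λ V_DS) in saturation, so I_D2/I_D1 = (1 + λ V_DS2)/(1 + λ V_DS1).
0.604/0.545 = 1.108 = (1 + 6.6 λ)/(1 + 2.26 λ).
Solving: λ (I_D1 V_DS2 − I_D2 V_DS1) = I_D2 − I_D1, so λ = (0.604 − 0.545) / (0.545 × 6.6 − 0.604 × 2.26) = 0.059 / 2.23 = 0.0264 V⁻¹.

λ = 0.0264 V⁻¹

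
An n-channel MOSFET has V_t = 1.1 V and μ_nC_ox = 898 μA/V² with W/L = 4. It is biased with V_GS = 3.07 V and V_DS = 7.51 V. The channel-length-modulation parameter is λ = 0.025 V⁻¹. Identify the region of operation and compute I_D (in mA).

k_n = μ_nC_ox · (W/L) = 3.592 mA/V².
V_ov = V_GS − V_t = 3.07 − 1.1 = 1.97 V.
Since V_DS = 7.51 V ≥ V_ov = 1.97 V, the device is in saturation.
I_D = ½ k_n V_ov² (1 + λ V_DS) = 0.5 × 3.592 × 1.97² × (1 + 0.025 × 7.51) = 8.28 mA.

Saturation; I_D = 8.28 mA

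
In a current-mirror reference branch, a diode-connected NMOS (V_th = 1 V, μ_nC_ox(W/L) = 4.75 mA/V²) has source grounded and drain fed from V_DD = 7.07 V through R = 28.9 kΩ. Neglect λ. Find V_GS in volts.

V_GS = 1.29 V

With gate tied to drain, V_GS = V_DS ≥ V_GS − V_th, so the device is in saturation.
KCL at the drain: ½ k_n (V_GS − V_th)² = (V_DD − V_GS)/R.
Let x = V_GS − 1. Then 68.6 x² + x − 6.07 = 0, giving x = 0.29 V (positive root), so V_GS = 1.29 V.
I_D = (V_DD − V_GS)/R = (7.07 − 1.29) / 28.9 = 0.2 mA.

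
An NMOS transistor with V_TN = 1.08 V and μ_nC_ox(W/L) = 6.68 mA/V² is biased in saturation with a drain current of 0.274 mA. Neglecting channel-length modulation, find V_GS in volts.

V_GS = 1.37 V

In saturation I_D = ½ k_n (V_GS − V_TN)², so V_GS − V_TN = √(2 I_D / k_n) = √(2 × 0.274 / 6.68) = 0.286 V.
V_GS = 1.08 + 0.286 = 1.37 V.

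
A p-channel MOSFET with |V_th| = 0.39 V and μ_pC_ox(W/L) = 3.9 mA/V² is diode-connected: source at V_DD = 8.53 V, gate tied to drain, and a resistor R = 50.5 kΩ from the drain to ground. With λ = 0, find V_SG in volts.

With gate tied to drain, V_SG = V_SD ≥ V_SG − |V_th|, so the device is in saturation.
KCL at the drain: ½ k_p (V_SG − |V_th|)² = (V_DD − V_SG)/R.
Let x = V_SG − 0.39. Then 98.5 x² + x − 8.14 = 0, giving x = 0.282 V (positive root), so V_SG = 0.672 V.
I_D = (V_DD − V_SG)/R = (8.53 − 0.672) / 50.5 = 0.156 mA.

V_SG = 0.672 V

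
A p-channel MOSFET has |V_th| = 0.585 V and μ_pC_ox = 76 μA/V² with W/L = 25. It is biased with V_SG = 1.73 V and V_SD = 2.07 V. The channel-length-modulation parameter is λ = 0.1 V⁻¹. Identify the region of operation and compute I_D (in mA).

k_p = μ_pC_ox · (W/L) = 1.9 mA/V².
V_ov = V_SG − |V_th| = 1.73 − 0.585 = 1.15 V.
Since V_SD = 2.07 V ≥ V_ov = 1.15 V, the device is in saturation.
I_D = ½ k_p V_ov² (1 + λ V_SD) = 0.5 × 1.9 × 1.15² × (1 + 0.1 × 2.07) = 1.5 mA.

Saturation; I_D = 1.50 mA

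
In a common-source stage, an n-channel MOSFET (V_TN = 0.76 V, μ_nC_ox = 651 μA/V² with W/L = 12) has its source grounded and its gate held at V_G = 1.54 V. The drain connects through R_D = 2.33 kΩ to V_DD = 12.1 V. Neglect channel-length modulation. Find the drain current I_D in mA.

V_GS = V_G = 1.54 V, so V_ov = 1.54 − 0.76 = 0.78 V.
k_n = μ_nC_ox · (W/L) = 7.812 mA/V².
Assume saturation: I_D = ½ k_n V_ov² = 0.5 × 7.812 × 0.78² = 2.38 mA, giving V_DS = V_DD − I_D R_D = 12.1 − 2.38 × 2.33 = 6.56 V.
V_DS = 6.56 V ≥ V_ov = 0.78 V, confirming saturation.

I_D = 2.38 mA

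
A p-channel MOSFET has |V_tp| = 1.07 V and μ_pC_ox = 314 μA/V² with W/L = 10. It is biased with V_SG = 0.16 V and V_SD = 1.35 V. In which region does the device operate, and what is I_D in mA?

V_SG = 0.16 V < |V_tp| = 1.07 V, so the transistor is in cutoff.

Cutoff; I_D = 0 mA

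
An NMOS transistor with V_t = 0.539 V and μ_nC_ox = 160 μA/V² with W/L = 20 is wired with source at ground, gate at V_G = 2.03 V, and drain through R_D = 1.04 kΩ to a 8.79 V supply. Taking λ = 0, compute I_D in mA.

I_D = 3.56 mA

V_GS = V_G = 2.03 V, so V_ov = 2.03 − 0.539 = 1.49 V.
k_n = μ_nC_ox · (W/L) = 3.2 mA/V².
Assume saturation: I_D = ½ k_n V_ov² = 0.5 × 3.2 × 1.49² = 3.56 mA, giving V_DS = V_DD − I_D R_D = 8.79 − 3.56 × 1.04 = 5.09 V.
V_DS = 5.09 V ≥ V_ov = 1.49 V, confirming saturation.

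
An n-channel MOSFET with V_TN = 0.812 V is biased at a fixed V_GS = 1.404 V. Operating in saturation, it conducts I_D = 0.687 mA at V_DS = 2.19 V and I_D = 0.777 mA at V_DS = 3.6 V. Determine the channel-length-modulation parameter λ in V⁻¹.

λ = 0.117 V⁻¹

With V_GS fixed, I_D ∝ (1 + λ V_DS) in saturation, so I_D2/I_D1 = (1 + λ V_DS2)/(1 + λ V_DS1).
0.777/0.687 = 1.131 = (1 + 3.6 λ)/(1 + 2.19 λ).
Solving: λ (I_D1 V_DS2 − I_D2 V_DS1) = I_D2 − I_D1, so λ = (0.777 − 0.687) / (0.687 × 3.6 − 0.777 × 2.19) = 0.09 / 0.772 = 0.117 V⁻¹.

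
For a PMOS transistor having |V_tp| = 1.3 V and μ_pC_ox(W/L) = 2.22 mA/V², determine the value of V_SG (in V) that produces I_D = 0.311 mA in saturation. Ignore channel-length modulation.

V_SG = 1.83 V

In saturation I_D = ½ k_p (V_SG − |V_tp|)², so V_SG − |V_tp| = √(2 I_D / k_p) = √(2 × 0.311 / 2.22) = 0.529 V.
V_SG = 1.3 + 0.529 = 1.83 V.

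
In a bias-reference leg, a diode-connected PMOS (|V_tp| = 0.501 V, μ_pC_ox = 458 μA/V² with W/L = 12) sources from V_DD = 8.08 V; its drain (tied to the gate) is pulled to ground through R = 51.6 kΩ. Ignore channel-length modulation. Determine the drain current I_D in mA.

I_D = 0.142 mA

With gate tied to drain, V_SG = V_SD ≥ V_SG − |V_tp|, so the device is in saturation.
k_p = μ_pC_ox · (W/L) = 5.496 mA/V².
KCL at the drain: ½ k_p (V_SG − |V_tp|)² = (V_DD − V_SG)/R.
Let x = V_SG − 0.501. Then 142 x² + x − 7.579 = 0, giving x = 0.228 V (positive root), so V_SG = 0.729 V.
I_D = (V_DD − V_SG)/R = (8.08 − 0.729) / 51.6 = 0.142 mA.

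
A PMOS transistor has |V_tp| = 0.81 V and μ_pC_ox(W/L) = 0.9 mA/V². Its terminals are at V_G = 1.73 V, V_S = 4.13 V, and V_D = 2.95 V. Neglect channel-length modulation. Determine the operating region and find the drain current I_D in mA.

V_SG = V_S − V_G = 4.13 − 1.73 = 2.4 V; V_SD = V_S − V_D = 4.13 − 2.95 = 1.18 V.
V_ov = V_SG − |V_tp| = 2.4 − 0.81 = 1.59 V.
Since V_SD = 1.18 V < V_ov = 1.59 V, the device is in the triode region.
I_D = k_p [V_ov · V_SD − ½ V_SD²] = 0.9 × [1.59 × 1.18 − 0.5 × 1.18²] = 1.06 mA.

Triode; I_D = 1.06 mA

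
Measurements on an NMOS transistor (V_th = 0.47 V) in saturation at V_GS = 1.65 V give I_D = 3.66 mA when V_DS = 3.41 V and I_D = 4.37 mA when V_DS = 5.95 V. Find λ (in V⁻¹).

With V_GS fixed, I_D ∝ (1 + λ V_DS) in saturation, so I_D2/I_D1 = (1 + λ V_DS2)/(1 + λ V_DS1).
4.37/3.66 = 1.194 = (1 + 5.95 λ)/(1 + 3.41 λ).
Solving: λ (I_D1 V_DS2 − I_D2 V_DS1) = I_D2 − I_D1, so λ = (4.37 − 3.66) / (3.66 × 5.95 − 4.37 × 3.41) = 0.71 / 6.88 = 0.103 V⁻¹.

λ = 0.103 V⁻¹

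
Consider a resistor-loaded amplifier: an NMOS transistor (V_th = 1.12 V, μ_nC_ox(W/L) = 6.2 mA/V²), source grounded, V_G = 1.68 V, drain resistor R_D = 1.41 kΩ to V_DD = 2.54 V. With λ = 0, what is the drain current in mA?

V_GS = V_G = 1.68 V, so V_ov = 1.68 − 1.12 = 0.56 V.
Assume saturation: I_D = ½ k_n V_ov² = 0.5 × 6.2 × 0.56² = 0.972 mA, giving V_DS = V_DD − I_D R_D = 2.54 − 0.972 × 1.41 = 1.17 V.
V_DS = 1.17 V ≥ V_ov = 0.56 V, confirming saturation.

I_D = 0.972 mA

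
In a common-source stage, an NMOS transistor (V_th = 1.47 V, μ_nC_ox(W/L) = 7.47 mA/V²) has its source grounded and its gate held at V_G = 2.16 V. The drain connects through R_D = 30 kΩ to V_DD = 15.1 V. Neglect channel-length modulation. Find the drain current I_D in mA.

I_D = 0.500 mA

V_GS = V_G = 2.16 V, so V_ov = 2.16 − 1.47 = 0.69 V.
Assume saturation: I_D = ½ k_n V_ov² = 0.5 × 7.47 × 0.69² = 1.78 mA, giving V_DS = V_DD − I_D R_D = 15.1 − 1.78 × 30 = -38.2 V.
But -38.2 V < V_ov = 0.69 V, so the device is actually in triode.
In triode I_D = k_n[V_ov V_DS − ½ V_DS²] and I_D = (V_DD − V_DS)/R_D. Equating: 112 V_DS² − 155.6 V_DS + 15.1 = 0, giving V_DS = 0.105 V (the root below V_ov).
I_D = (15.1 − 0.105) / 30 = 0.5 mA.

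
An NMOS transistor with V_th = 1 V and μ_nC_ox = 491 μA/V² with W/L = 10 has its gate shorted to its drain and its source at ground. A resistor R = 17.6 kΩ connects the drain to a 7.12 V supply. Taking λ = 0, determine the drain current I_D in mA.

With gate tied to drain, V_GS = V_DS ≥ V_GS − V_th, so the device is in saturation.
k_n = μ_nC_ox · (W/L) = 4.91 mA/V².
KCL at the drain: ½ k_n (V_GS − V_th)² = (V_DD − V_GS)/R.
Let x = V_GS − 1. Then 43.2 x² + x − 6.12 = 0, giving x = 0.365 V (positive root), so V_GS = 1.36 V.
I_D = (V_DD − V_GS)/R = (7.12 − 1.36) / 17.6 = 0.327 mA.

I_D = 0.327 mA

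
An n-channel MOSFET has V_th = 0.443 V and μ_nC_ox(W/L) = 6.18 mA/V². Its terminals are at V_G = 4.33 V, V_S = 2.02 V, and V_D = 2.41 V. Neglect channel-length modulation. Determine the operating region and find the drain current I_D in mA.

V_GS = V_G − V_S = 4.33 − 2.02 = 2.31 V; V_DS = V_D − V_S = 2.41 − 2.02 = 0.39 V.
V_ov = V_GS − V_th = 2.31 − 0.443 = 1.87 V.
Since V_DS = 0.39 V < V_ov = 1.87 V, the device is in the triode region.
I_D = k_n [V_ov · V_DS − ½ V_DS²] = 6.18 × [1.87 × 0.39 − 0.5 × 0.39²] = 4.03 mA.

Triode; I_D = 4.03 mA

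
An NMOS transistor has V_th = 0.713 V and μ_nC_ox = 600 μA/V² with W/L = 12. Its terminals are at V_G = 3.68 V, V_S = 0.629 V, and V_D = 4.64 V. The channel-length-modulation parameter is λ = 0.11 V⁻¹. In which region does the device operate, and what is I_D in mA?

V_GS = V_G − V_S = 3.68 − 0.629 = 3.05 V; V_DS = V_D − V_S = 4.64 − 0.629 = 4.01 V.
k_n = μ_nC_ox · (W/L) = 7.2 mA/V².
V_ov = V_GS − V_th = 3.05 − 0.713 = 2.34 V.
Since V_DS = 4.01 V ≥ V_ov = 2.34 V, the device is in saturation.
I_D = ½ k_n V_ov² (1 + λ V_DS) = 0.5 × 7.2 × 2.34² × (1 + 0.11 × 4.01) = 28.4 mA.

Saturation; I_D = 28.4 mA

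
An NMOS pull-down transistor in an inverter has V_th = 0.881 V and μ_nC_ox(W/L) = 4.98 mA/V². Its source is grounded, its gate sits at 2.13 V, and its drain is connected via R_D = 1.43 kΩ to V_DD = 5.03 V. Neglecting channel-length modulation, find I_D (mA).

I_D = 3.05 mA

V_GS = V_G = 2.13 V, so V_ov = 2.13 − 0.881 = 1.25 V.
Assume saturation: I_D = ½ k_n V_ov² = 0.5 × 4.98 × 1.25² = 3.88 mA, giving V_DS = V_DD − I_D R_D = 5.03 − 3.88 × 1.43 = -0.525 V.
But -0.525 V < V_ov = 1.25 V, so the device is actually in triode.
In triode I_D = k_n[V_ov V_DS − ½ V_DS²] and I_D = (V_DD − V_DS)/R_D. Equating: 3.56 V_DS² − 9.895 V_DS + 5.03 = 0, giving V_DS = 0.67 V (the root below V_ov).
I_D = (5.03 − 0.67) / 1.43 = 3.05 mA.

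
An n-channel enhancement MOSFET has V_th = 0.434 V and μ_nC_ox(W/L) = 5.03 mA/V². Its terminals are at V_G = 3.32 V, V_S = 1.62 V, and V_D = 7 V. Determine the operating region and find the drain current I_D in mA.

Saturation; I_D = 4.03 mA

V_GS = V_G − V_S = 3.32 − 1.62 = 1.7 V; V_DS = V_D − V_S = 7 − 1.62 = 5.38 V.
V_ov = V_GS − V_th = 1.7 − 0.434 = 1.27 V.
Since V_DS = 5.38 V ≥ V_ov = 1.27 V, the device is in saturation.
I_D = ½ k_n V_ov² = 0.5 × 5.03 × 1.27² = 4.03 mA.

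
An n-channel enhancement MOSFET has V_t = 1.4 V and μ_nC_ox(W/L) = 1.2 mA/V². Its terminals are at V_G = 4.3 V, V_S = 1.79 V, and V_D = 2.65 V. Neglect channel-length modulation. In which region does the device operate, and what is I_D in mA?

V_GS = V_G − V_S = 4.3 − 1.79 = 2.51 V; V_DS = V_D − V_S = 2.65 − 1.79 = 0.86 V.
V_ov = V_GS − V_t = 2.51 − 1.4 = 1.11 V.
Since V_DS = 0.86 V < V_ov = 1.11 V, the device is in the triode region.
I_D = k_n [V_ov · V_DS − ½ V_DS²] = 1.2 × [1.11 × 0.86 − 0.5 × 0.86²] = 0.702 mA.

Triode; I_D = 0.702 mA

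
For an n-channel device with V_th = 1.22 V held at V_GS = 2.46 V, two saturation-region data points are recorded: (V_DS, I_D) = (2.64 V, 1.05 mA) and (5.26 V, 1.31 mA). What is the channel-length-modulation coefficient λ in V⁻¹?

λ = 0.126 V⁻¹

With V_GS fixed, I_D ∝ (1 + λ V_DS) in saturation, so I_D2/I_D1 = (1 + λ V_DS2)/(1 + λ V_DS1).
1.31/1.05 = 1.248 = (1 + 5.26 λ)/(1 + 2.64 λ).
Solving: λ (I_D1 V_DS2 − I_D2 V_DS1) = I_D2 − I_D1, so λ = (1.31 − 1.05) / (1.05 × 5.26 − 1.31 × 2.64) = 0.26 / 2.06 = 0.126 V⁻¹.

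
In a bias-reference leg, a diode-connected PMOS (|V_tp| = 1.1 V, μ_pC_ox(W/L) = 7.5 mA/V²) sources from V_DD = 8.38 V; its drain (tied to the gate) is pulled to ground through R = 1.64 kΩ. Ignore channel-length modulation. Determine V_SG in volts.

With gate tied to drain, V_SG = V_SD ≥ V_SG − |V_tp|, so the device is in saturation.
KCL at the drain: ½ k_p (V_SG − |V_tp|)² = (V_DD − V_SG)/R.
Let x = V_SG − 1.1. Then 6.15 x² + x − 7.28 = 0, giving x = 1.01 V (positive root), so V_SG = 2.11 V.
I_D = (V_DD − V_SG)/R = (8.38 − 2.11) / 1.64 = 3.82 mA.

V_SG = 2.11 V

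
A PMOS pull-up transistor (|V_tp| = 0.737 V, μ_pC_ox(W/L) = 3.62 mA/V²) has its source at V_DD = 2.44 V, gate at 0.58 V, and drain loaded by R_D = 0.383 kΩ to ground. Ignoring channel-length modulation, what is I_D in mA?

V_SG = V_DD − V_G = 2.44 − 0.58 = 1.86 V, so V_ov = 1.86 − 0.737 = 1.12 V.
Assume saturation: I_D = ½ k_p V_ov² = 0.5 × 3.62 × 1.12² = 2.28 mA, giving V_SD = V_DD − I_D R_D = 2.44 − 2.28 × 0.383 = 1.57 V.
V_SD = 1.57 V ≥ V_ov = 1.12 V, confirming saturation.

I_D = 2.28 mA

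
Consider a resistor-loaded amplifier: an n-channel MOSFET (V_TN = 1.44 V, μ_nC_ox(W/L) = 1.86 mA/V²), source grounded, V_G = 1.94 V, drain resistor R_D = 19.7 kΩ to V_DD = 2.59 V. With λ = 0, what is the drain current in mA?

I_D = 0.123 mA

V_GS = V_G = 1.94 V, so V_ov = 1.94 − 1.44 = 0.5 V.
Assume saturation: I_D = ½ k_n V_ov² = 0.5 × 1.86 × 0.5² = 0.233 mA, giving V_DS = V_DD − I_D R_D = 2.59 − 0.233 × 19.7 = -1.99 V.
But -1.99 V < V_ov = 0.5 V, so the device is actually in triode.
In triode I_D = k_n[V_ov V_DS − ½ V_DS²] and I_D = (V_DD − V_DS)/R_D. Equating: 18.3 V_DS² − 19.32 V_DS + 2.59 = 0, giving V_DS = 0.158 V (the root below V_ov).
I_D = (2.59 − 0.158) / 19.7 = 0.123 mA.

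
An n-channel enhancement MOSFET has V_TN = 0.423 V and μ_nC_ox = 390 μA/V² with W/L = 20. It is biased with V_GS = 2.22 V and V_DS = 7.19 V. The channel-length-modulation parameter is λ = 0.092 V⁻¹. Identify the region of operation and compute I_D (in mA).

Saturation; I_D = 20.9 mA

k_n = μ_nC_ox · (W/L) = 7.8 mA/V².
V_ov = V_GS − V_TN = 2.22 − 0.423 = 1.8 V.
Since V_DS = 7.19 V ≥ V_ov = 1.8 V, the device is in saturation.
I_D = ½ k_n V_ov² (1 + λ V_DS) = 0.5 × 7.8 × 1.8² × (1 + 0.092 × 7.19) = 20.9 mA.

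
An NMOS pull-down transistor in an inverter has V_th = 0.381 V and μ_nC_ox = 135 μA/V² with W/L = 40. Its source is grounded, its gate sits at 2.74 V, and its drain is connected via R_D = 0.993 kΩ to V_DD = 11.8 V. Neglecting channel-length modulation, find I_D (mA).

V_GS = V_G = 2.74 V, so V_ov = 2.74 − 0.381 = 2.36 V.
k_n = μ_nC_ox · (W/L) = 5.4 mA/V².
Assume saturation: I_D = ½ k_n V_ov² = 0.5 × 5.4 × 2.36² = 15 mA, giving V_DS = V_DD − I_D R_D = 11.8 − 15 × 0.993 = -3.12 V.
But -3.12 V < V_ov = 2.36 V, so the device is actually in triode.
In triode I_D = k_n[V_ov V_DS − ½ V_DS²] and I_D = (V_DD − V_DS)/R_D. Equating: 2.68 V_DS² − 13.65 V_DS + 11.8 = 0, giving V_DS = 1.1 V (the root below V_ov).
I_D = (11.8 − 1.1) / 0.993 = 10.8 mA.

I_D = 10.8 mA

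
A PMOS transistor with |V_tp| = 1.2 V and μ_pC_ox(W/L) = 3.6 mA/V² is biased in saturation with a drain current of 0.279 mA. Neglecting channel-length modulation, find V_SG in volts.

V_SG = 1.59 V

In saturation I_D = ½ k_p (V_SG − |V_tp|)², so V_SG − |V_tp| = √(2 I_D / k_p) = √(2 × 0.279 / 3.6) = 0.394 V.
V_SG = 1.2 + 0.394 = 1.59 V.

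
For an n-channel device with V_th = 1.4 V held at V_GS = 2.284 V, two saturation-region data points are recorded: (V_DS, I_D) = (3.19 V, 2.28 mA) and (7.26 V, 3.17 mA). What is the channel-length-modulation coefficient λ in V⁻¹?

λ = 0.138 V⁻¹

With V_GS fixed, I_D ∝ (1 + λ V_DS) in saturation, so I_D2/I_D1 = (1 + λ V_DS2)/(1 + λ V_DS1).
3.17/2.28 = 1.39 = (1 + 7.26 λ)/(1 + 3.19 λ).
Solving: λ (I_D1 V_DS2 − I_D2 V_DS1) = I_D2 − I_D1, so λ = (3.17 − 2.28) / (2.28 × 7.26 − 3.17 × 3.19) = 0.89 / 6.44 = 0.138 V⁻¹.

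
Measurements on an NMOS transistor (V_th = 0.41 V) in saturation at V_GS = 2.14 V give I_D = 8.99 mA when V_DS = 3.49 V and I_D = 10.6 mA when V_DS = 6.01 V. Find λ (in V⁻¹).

With V_GS fixed, I_D ∝ (1 + λ V_DS) in saturation, so I_D2/I_D1 = (1 + λ V_DS2)/(1 + λ V_DS1).
10.6/8.99 = 1.179 = (1 + 6.01 λ)/(1 + 3.49 λ).
Solving: λ (I_D1 V_DS2 − I_D2 V_DS1) = I_D2 − I_D1, so λ = (10.6 − 8.99) / (8.99 × 6.01 − 10.6 × 3.49) = 1.61 / 17 = 0.0945 V⁻¹.

λ = 0.0945 V⁻¹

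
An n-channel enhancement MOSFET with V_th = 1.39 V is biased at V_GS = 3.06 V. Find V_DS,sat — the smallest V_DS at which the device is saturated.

V_DS,sat = 1.67 V

The boundary between triode and saturation is V_DS = V_GS − V_th = V_ov.
V_ov = 3.06 − 1.39 = 1.67 V.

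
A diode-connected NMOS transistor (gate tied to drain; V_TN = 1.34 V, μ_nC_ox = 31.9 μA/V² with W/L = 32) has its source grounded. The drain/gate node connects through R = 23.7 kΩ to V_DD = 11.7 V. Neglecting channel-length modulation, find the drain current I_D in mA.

With gate tied to drain, V_GS = V_DS ≥ V_GS − V_TN, so the device is in saturation.
k_n = μ_nC_ox · (W/L) = 1.021 mA/V².
KCL at the drain: ½ k_n (V_GS − V_TN)² = (V_DD − V_GS)/R.
Let x = V_GS − 1.34. Then 12.1 x² + x − 10.36 = 0, giving x = 0.885 V (positive root), so V_GS = 2.23 V.
I_D = (V_DD − V_GS)/R = (11.7 − 2.23) / 23.7 = 0.4 mA.

I_D = 0.400 mA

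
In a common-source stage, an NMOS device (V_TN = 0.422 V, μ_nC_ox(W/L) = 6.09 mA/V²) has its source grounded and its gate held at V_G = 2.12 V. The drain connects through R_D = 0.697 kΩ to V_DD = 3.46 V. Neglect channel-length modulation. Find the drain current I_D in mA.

V_GS = V_G = 2.12 V, so V_ov = 2.12 − 0.422 = 1.7 V.
Assume saturation: I_D = ½ k_n V_ov² = 0.5 × 6.09 × 1.7² = 8.78 mA, giving V_DS = V_DD − I_D R_D = 3.46 − 8.78 × 0.697 = -2.66 V.
But -2.66 V < V_ov = 1.7 V, so the device is actually in triode.
In triode I_D = k_n[V_ov V_DS − ½ V_DS²] and I_D = (V_DD − V_DS)/R_D. Equating: 2.12 V_DS² − 8.208 V_DS + 3.46 = 0, giving V_DS = 0.482 V (the root below V_ov).
I_D = (3.46 − 0.482) / 0.697 = 4.27 mA.

I_D = 4.27 mA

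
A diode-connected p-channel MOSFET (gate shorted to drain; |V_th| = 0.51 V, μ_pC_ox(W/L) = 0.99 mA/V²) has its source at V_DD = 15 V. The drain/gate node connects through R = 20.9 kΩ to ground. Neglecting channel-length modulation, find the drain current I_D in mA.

With gate tied to drain, V_SG = V_SD ≥ V_SG − |V_th|, so the device is in saturation.
KCL at the drain: ½ k_p (V_SG − |V_th|)² = (V_DD − V_SG)/R.
Let x = V_SG − 0.51. Then 10.3 x² + x − 14.49 = 0, giving x = 1.14 V (positive root), so V_SG = 1.65 V.
I_D = (V_DD − V_SG)/R = (15 − 1.65) / 20.9 = 0.639 mA.

I_D = 0.639 mA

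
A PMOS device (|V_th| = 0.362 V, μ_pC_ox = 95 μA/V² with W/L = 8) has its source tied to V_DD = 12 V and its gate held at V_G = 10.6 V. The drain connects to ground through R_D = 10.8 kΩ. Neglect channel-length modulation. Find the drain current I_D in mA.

I_D = 0.409 mA

V_SG = V_DD − V_G = 12 − 10.6 = 1.4 V, so V_ov = 1.4 − 0.362 = 1.04 V.
k_p = μ_pC_ox · (W/L) = 0.76 mA/V².
Assume saturation: I_D = ½ k_p V_ov² = 0.5 × 0.76 × 1.04² = 0.409 mA, giving V_SD = V_DD − I_D R_D = 12 − 0.409 × 10.8 = 7.58 V.
V_SD = 7.58 V ≥ V_ov = 1.04 V, confirming saturation.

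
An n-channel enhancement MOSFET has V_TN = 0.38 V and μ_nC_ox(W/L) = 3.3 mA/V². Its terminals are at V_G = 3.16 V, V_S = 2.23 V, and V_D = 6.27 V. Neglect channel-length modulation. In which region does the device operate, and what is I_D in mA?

V_GS = V_G − V_S = 3.16 − 2.23 = 0.93 V; V_DS = V_D − V_S = 6.27 − 2.23 = 4.04 V.
V_ov = V_GS − V_TN = 0.93 − 0.38 = 0.55 V.
Since V_DS = 4.04 V ≥ V_ov = 0.55 V, the device is in saturation.
I_D = ½ k_n V_ov² = 0.5 × 3.3 × 0.55² = 0.499 mA.

Saturation; I_D = 0.499 mA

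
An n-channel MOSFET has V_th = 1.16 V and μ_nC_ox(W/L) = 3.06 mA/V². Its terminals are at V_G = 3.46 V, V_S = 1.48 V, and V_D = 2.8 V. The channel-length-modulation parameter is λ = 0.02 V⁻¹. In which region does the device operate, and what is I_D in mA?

V_GS = V_G − V_S = 3.46 − 1.48 = 1.98 V; V_DS = V_D − V_S = 2.8 − 1.48 = 1.32 V.
V_ov = V_GS − V_th = 1.98 − 1.16 = 0.82 V.
Since V_DS = 1.32 V ≥ V_ov = 0.82 V, the device is in saturation.
I_D = ½ k_n V_ov² (1 + λ V_DS) = 0.5 × 3.06 × 0.82² × (1 + 0.02 × 1.32) = 1.06 mA.

Saturation; I_D = 1.06 mA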